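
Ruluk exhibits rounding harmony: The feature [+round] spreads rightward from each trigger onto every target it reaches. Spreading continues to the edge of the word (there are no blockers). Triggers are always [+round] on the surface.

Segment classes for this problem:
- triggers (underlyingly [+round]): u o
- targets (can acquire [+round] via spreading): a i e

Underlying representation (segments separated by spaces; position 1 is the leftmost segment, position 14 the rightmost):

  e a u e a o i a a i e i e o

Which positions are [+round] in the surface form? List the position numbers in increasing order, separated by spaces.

From /u/ at 3 rightward: 4 /e/ → [+round]; 5 /a/ → [+round]; 6 /o/ is itself a trigger — this domain ends here.
From /o/ at 6 rightward: 7 /i/ → [+round]; 8 /a/ → [+round]; 9 /a/ → [+round]; 10 /i/ → [+round]; 11 /e/ → [+round]; 12 /i/ → [+round]; 13 /e/ → [+round]; 14 /o/ is itself a trigger — this domain ends here.
From /o/ at 14 rightward: word edge.
Targets with no active source: positions 1 2 stay [-round].

3 4 5 6 7 8 9 10 11 12 13 14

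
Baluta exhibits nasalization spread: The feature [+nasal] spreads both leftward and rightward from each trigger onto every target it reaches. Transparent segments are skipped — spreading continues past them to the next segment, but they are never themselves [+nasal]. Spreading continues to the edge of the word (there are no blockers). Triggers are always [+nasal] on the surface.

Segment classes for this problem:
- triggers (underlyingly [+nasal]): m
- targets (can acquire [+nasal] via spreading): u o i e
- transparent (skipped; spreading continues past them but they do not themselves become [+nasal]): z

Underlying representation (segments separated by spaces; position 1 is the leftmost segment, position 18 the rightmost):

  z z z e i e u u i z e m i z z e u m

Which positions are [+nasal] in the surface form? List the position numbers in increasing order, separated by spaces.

4 5 6 7 8 9 11 12 13 16 17 18

From /m/ at 12 rightward: 13 /i/ → [+nasal]; 14 /z/ transparent; 15 /z/ transparent; 16 /e/ → [+nasal]; 17 /u/ → [+nasal]; 18 /m/ is itself a trigger — this domain ends here.
From /m/ at 12 leftward: 11 /e/ → [+nasal]; 10 /z/ transparent; 9 /i/ → [+nasal]; 8 /u/ → [+nasal]; 7 /u/ → [+nasal]; 6 /e/ → [+nasal]; 5 /i/ → [+nasal]; 4 /e/ → [+nasal]; 3 /z/ transparent; 2 /z/ transparent; 1 /z/ transparent; word edge.
From /m/ at 18 rightward: word edge.
From /m/ at 18 leftward: 17 /u/ → [+nasal]; 16 /e/ → [+nasal]; 15 /z/ transparent; 14 /z/ transparent; 13 /i/ → [+nasal]; 12 /m/ is itself a trigger — this domain ends here.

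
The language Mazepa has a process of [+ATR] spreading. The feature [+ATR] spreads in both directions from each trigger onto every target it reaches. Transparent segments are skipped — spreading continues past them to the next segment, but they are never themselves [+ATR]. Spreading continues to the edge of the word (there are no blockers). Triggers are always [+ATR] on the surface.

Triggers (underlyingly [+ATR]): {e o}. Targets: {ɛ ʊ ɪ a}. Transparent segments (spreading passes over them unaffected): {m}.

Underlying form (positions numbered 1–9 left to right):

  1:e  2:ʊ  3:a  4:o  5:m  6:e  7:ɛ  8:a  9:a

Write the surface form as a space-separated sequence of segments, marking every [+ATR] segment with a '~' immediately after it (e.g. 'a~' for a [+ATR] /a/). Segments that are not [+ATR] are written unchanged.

From /e/ at 1 rightward: 2 /ʊ/ → [+ATR]; 3 /a/ → [+ATR]; 4 /o/ is itself a trigger — this domain ends here.
From /e/ at 1 leftward: word edge.
From /o/ at 4 rightward: 5 /m/ transparent; 6 /e/ is itself a trigger — this domain ends here.
From /o/ at 4 leftward: 3 /a/ → [+ATR]; 2 /ʊ/ → [+ATR]; 1 /e/ is itself a trigger — this domain ends here.
From /e/ at 6 rightward: 7 /ɛ/ → [+ATR]; 8 /a/ → [+ATR]; 9 /a/ → [+ATR]; word edge.
From /e/ at 6 leftward: 5 /m/ transparent; 4 /o/ is itself a trigger — this domain ends here.
[+ATR] positions on the surface: 1 2 3 4 6 7 8 9.

e~ ʊ~ a~ o~ m e~ ɛ~ a~ a~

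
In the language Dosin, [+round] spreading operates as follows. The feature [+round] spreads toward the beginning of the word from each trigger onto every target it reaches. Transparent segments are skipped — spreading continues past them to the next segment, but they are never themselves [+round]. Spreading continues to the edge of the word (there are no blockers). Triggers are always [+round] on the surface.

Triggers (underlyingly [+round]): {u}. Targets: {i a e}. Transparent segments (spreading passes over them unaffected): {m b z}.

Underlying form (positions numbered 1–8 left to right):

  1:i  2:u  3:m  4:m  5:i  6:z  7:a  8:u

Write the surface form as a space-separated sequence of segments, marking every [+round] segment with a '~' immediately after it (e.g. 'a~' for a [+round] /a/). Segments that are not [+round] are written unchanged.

From /u/ at 2 leftward: 1 /i/ → [+round]; word edge.
From /u/ at 8 leftward: 7 /a/ → [+round]; 6 /z/ transparent; 5 /i/ → [+round]; 4 /m/ transparent; 3 /m/ transparent; 2 /u/ is itself a trigger — this domain ends here.
[+round] positions on the surface: 1 2 5 7 8.

i~ u~ m m i~ z a~ u~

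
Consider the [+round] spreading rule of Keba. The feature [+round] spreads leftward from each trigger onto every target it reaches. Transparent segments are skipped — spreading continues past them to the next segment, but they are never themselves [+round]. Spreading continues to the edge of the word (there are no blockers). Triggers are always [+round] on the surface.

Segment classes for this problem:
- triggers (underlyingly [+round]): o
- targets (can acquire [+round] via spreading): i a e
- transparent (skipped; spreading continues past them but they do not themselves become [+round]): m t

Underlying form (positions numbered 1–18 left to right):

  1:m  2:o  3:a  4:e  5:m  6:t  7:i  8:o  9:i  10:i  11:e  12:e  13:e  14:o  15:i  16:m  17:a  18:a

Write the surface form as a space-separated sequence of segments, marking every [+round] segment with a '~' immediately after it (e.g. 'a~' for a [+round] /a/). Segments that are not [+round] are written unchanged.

m o~ a~ e~ m t i~ o~ i~ i~ e~ e~ e~ o~ i m a a

From /o/ at 2 leftward: 1 /m/ transparent; word edge.
From /o/ at 8 leftward: 7 /i/ → [+round]; 6 /t/ transparent; 5 /m/ transparent; 4 /e/ → [+round]; 3 /a/ → [+round]; 2 /o/ is itself a trigger — this domain ends here.
From /o/ at 14 leftward: 13 /e/ → [+round]; 12 /e/ → [+round]; 11 /e/ → [+round]; 10 /i/ → [+round]; 9 /i/ → [+round]; 8 /o/ is itself a trigger — this domain ends here.
Targets with no active source: positions 15 17 18 stay [-round].
[+round] positions on the surface: 2 3 4 7 8 9 10 11 12 13 14.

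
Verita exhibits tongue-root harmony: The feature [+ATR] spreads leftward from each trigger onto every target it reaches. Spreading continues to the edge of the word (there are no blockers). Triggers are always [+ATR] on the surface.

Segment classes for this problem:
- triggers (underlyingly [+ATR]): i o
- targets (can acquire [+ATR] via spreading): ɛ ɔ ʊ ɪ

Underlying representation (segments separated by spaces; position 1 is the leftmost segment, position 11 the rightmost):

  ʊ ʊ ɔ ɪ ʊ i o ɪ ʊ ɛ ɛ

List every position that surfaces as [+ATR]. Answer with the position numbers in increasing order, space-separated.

From /i/ at 6 leftward: 5 /ʊ/ → [+ATR]; 4 /ɪ/ → [+ATR]; 3 /ɔ/ → [+ATR]; 2 /ʊ/ → [+ATR]; 1 /ʊ/ → [+ATR]; word edge.
From /o/ at 7 leftward: 6 /i/ is itself a trigger — this domain ends here.
Targets with no active source: positions 8 9 10 11 stay [-ATR].

1 2 3 4 5 6 7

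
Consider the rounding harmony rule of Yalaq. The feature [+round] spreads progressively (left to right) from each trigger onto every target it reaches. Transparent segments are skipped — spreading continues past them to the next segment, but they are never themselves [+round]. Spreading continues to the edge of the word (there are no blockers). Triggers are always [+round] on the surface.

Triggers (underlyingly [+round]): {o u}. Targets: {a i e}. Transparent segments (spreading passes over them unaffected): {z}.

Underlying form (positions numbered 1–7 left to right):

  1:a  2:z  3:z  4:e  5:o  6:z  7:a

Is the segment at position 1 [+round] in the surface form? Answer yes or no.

no

From /o/ at 5 rightward: 6 /z/ transparent; 7 /a/ → [+round]; word edge.
Targets with no active source: positions 1 4 stay [-round].
[+round] positions on the surface: 5 7.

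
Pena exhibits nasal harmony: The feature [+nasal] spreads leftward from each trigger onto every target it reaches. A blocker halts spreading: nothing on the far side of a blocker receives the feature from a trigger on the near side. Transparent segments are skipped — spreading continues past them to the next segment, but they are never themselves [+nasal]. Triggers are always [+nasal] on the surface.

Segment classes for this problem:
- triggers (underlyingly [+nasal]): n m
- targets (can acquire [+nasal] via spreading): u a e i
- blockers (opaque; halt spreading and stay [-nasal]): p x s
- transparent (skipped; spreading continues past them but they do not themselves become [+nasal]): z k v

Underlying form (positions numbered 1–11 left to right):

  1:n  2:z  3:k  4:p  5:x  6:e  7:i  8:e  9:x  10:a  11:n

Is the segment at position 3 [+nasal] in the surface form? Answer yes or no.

From /n/ at 1 leftward: word edge.
From /n/ at 11 leftward: 10 /a/ → [+nasal]; 9 /x/ blocks.
Targets with no active source: positions 6 7 8 stay [-nasal].
[+nasal] positions on the surface: 1 10 11.

no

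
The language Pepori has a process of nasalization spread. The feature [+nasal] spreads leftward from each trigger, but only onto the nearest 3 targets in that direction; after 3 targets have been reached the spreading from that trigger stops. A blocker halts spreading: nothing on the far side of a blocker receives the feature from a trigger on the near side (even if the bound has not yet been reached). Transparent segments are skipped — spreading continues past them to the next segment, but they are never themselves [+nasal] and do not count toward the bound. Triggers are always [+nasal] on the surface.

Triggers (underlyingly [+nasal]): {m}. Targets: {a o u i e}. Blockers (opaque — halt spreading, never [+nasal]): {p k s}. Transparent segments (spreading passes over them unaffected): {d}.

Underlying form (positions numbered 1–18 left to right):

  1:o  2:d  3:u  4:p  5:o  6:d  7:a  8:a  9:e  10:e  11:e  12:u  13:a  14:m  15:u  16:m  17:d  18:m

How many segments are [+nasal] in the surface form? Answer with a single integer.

From /m/ at 14 leftward: 13 /a/ → [+nasal]; 12 /u/ → [+nasal]; 11 /e/ → [+nasal]; bound reached.
From /m/ at 16 leftward: 15 /u/ → [+nasal]; 14 /m/ is itself a trigger — this domain ends here.
From /m/ at 18 leftward: 17 /d/ transparent; 16 /m/ is itself a trigger — this domain ends here.
Targets with no active source: positions 1 3 5 7 8 9 10 stay [-nasal].
[+nasal] positions on the surface: 11 12 13 14 15 16 18.

7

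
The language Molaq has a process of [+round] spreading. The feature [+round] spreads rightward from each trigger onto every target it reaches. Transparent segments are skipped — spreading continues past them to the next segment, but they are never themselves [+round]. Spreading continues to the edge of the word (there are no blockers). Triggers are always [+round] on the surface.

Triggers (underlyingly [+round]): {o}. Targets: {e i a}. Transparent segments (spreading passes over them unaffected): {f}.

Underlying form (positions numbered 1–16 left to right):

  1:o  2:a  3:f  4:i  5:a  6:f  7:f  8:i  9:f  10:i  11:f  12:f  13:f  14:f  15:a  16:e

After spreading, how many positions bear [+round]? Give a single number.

8

From /o/ at 1 rightward: 2 /a/ → [+round]; 3 /f/ transparent; 4 /i/ → [+round]; 5 /a/ → [+round]; 6 /f/ transparent; 7 /f/ transparent; 8 /i/ → [+round]; 9 /f/ transparent; 10 /i/ → [+round]; 11 /f/ transparent; 12 /f/ transparent; 13 /f/ transparent; 14 /f/ transparent; 15 /a/ → [+round]; 16 /e/ → [+round]; word edge.
[+round] positions on the surface: 1 2 4 5 8 10 15 16.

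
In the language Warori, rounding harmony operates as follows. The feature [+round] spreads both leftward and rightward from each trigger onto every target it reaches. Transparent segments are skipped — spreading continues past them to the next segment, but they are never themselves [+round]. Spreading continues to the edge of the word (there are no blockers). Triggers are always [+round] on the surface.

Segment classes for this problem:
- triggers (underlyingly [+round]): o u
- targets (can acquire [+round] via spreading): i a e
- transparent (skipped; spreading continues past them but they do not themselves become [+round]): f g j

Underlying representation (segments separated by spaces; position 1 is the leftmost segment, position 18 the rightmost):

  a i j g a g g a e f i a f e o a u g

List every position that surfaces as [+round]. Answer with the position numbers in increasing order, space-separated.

From /o/ at 15 rightward: 16 /a/ → [+round]; 17 /u/ is itself a trigger — this domain ends here.
From /o/ at 15 leftward: 14 /e/ → [+round]; 13 /f/ transparent; 12 /a/ → [+round]; 11 /i/ → [+round]; 10 /f/ transparent; 9 /e/ → [+round]; 8 /a/ → [+round]; 7 /g/ transparent; 6 /g/ transparent; 5 /a/ → [+round]; 4 /g/ transparent; 3 /j/ transparent; 2 /i/ → [+round]; 1 /a/ → [+round]; word edge.
From /u/ at 17 rightward: 18 /g/ transparent; word edge.
From /u/ at 17 leftward: 16 /a/ → [+round]; 15 /o/ is itself a trigger — this domain ends here.

1 2 5 8 9 11 12 14 15 16 17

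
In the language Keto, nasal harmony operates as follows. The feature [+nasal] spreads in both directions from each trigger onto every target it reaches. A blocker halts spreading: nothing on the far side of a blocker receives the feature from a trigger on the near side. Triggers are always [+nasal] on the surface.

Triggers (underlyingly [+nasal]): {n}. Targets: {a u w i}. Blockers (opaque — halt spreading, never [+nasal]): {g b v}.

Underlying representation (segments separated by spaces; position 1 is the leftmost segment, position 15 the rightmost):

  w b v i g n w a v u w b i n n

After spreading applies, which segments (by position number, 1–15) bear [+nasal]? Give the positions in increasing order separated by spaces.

6 7 8 13 14 15

From /n/ at 6 rightward: 7 /w/ → [+nasal]; 8 /a/ → [+nasal]; 9 /v/ blocks.
From /n/ at 6 leftward: 5 /g/ blocks.
From /n/ at 14 rightward: 15 /n/ is itself a trigger — this domain ends here.
From /n/ at 14 leftward: 13 /i/ → [+nasal]; 12 /b/ blocks.
From /n/ at 15 rightward: word edge.
From /n/ at 15 leftward: 14 /n/ is itself a trigger — this domain ends here.
Targets with no active source: positions 1 4 10 11 stay [-nasal].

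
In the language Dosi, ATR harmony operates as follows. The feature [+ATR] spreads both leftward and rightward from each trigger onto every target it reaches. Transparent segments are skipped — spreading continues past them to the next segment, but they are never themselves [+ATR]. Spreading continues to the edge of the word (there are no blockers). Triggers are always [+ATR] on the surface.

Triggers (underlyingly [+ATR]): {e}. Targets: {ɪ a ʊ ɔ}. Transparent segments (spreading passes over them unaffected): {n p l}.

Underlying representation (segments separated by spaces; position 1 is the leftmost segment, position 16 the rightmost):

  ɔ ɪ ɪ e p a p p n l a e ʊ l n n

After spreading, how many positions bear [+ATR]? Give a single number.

8

From /e/ at 4 rightward: 5 /p/ transparent; 6 /a/ → [+ATR]; 7 /p/ transparent; 8 /p/ transparent; 9 /n/ transparent; 10 /l/ transparent; 11 /a/ → [+ATR]; 12 /e/ is itself a trigger — this domain ends here.
From /e/ at 4 leftward: 3 /ɪ/ → [+ATR]; 2 /ɪ/ → [+ATR]; 1 /ɔ/ → [+ATR]; word edge.
From /e/ at 12 rightward: 13 /ʊ/ → [+ATR]; 14 /l/ transparent; 15 /n/ transparent; 16 /n/ transparent; word edge.
From /e/ at 12 leftward: 11 /a/ → [+ATR]; 10 /l/ transparent; 9 /n/ transparent; 8 /p/ transparent; 7 /p/ transparent; 6 /a/ → [+ATR]; 5 /p/ transparent; 4 /e/ is itself a trigger — this domain ends here.
[+ATR] positions on the surface: 1 2 3 4 6 11 12 13.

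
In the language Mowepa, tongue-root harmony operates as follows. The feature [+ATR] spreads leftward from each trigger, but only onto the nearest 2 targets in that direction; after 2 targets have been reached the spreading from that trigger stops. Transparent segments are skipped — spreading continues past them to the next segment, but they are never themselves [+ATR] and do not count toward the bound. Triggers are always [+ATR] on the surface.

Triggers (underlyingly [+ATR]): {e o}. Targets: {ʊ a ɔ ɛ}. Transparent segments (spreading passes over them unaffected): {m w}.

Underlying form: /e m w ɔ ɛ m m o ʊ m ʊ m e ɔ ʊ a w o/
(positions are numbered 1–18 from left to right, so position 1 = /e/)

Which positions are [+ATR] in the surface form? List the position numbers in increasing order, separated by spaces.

From /e/ at 1 leftward: word edge.
From /o/ at 8 leftward: 7 /m/ transparent; 6 /m/ transparent; 5 /ɛ/ → [+ATR]; 4 /ɔ/ → [+ATR]; bound reached.
From /e/ at 13 leftward: 12 /m/ transparent; 11 /ʊ/ → [+ATR]; 10 /m/ transparent; 9 /ʊ/ → [+ATR]; bound reached.
From /o/ at 18 leftward: 17 /w/ transparent; 16 /a/ → [+ATR]; 15 /ʊ/ → [+ATR]; bound reached.
Target with no active source: position 14 stays [-ATR].

1 4 5 8 9 11 13 15 16 18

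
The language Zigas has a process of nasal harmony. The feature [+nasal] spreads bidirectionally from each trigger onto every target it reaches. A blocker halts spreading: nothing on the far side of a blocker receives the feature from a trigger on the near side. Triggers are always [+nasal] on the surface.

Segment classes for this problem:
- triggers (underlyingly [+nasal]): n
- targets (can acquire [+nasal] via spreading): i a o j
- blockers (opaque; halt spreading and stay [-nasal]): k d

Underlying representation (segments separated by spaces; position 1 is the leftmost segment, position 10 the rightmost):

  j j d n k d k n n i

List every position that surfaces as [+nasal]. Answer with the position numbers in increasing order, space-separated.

From /n/ at 4 rightward: 5 /k/ blocks.
From /n/ at 4 leftward: 3 /d/ blocks.
From /n/ at 8 rightward: 9 /n/ is itself a trigger — this domain ends here.
From /n/ at 8 leftward: 7 /k/ blocks.
From /n/ at 9 rightward: 10 /i/ → [+nasal]; word edge.
From /n/ at 9 leftward: 8 /n/ is itself a trigger — this domain ends here.
Targets with no active source: positions 1 2 stay [-nasal].

4 8 9 10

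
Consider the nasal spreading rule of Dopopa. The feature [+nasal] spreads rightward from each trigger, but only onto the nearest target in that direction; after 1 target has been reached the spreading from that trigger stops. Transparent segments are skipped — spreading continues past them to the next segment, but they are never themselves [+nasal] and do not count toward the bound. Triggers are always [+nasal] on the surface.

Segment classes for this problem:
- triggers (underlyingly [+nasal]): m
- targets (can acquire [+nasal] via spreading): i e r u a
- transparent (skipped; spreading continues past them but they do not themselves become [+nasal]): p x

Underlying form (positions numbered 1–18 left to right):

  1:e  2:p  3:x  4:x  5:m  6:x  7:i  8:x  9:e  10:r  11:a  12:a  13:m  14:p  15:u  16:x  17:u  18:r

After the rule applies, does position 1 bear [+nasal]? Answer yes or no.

From /m/ at 5 rightward: 6 /x/ transparent; 7 /i/ → [+nasal]; bound reached.
From /m/ at 13 rightward: 14 /p/ transparent; 15 /u/ → [+nasal]; bound reached.
Targets with no active source: positions 1 9 10 11 12 17 18 stay [-nasal].
[+nasal] positions on the surface: 5 7 13 15.

no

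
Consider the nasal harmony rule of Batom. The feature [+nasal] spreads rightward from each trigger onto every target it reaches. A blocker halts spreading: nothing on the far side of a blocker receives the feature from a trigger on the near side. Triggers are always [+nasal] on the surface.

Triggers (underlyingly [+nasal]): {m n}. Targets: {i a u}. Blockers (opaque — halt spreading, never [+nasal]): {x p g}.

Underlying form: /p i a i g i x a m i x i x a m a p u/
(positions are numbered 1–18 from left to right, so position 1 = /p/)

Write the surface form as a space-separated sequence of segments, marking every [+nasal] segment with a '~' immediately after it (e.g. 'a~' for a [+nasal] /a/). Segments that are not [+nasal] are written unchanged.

From /m/ at 9 rightward: 10 /i/ → [+nasal]; 11 /x/ blocks.
From /m/ at 15 rightward: 16 /a/ → [+nasal]; 17 /p/ blocks.
Targets with no active source: positions 2 3 4 6 8 12 14 18 stay [-nasal].
[+nasal] positions on the surface: 9 10 15 16.

p i a i g i x a m~ i~ x i x a m~ a~ p u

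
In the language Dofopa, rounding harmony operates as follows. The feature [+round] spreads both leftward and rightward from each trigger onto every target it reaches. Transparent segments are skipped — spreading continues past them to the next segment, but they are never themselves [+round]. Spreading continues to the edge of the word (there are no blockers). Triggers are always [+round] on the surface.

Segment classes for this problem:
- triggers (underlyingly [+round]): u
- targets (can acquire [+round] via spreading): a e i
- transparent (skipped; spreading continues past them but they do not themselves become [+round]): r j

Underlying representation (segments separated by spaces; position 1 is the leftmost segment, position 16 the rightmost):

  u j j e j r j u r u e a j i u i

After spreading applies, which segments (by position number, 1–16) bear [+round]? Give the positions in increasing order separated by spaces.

From /u/ at 1 rightward: 2 /j/ transparent; 3 /j/ transparent; 4 /e/ → [+round]; 5 /j/ transparent; 6 /r/ transparent; 7 /j/ transparent; 8 /u/ is itself a trigger — this domain ends here.
From /u/ at 1 leftward: word edge.
From /u/ at 8 rightward: 9 /r/ transparent; 10 /u/ is itself a trigger — this domain ends here.
From /u/ at 8 leftward: 7 /j/ transparent; 6 /r/ transparent; 5 /j/ transparent; 4 /e/ → [+round]; 3 /j/ transparent; 2 /j/ transparent; 1 /u/ is itself a trigger — this domain ends here.
From /u/ at 10 rightward: 11 /e/ → [+round]; 12 /a/ → [+round]; 13 /j/ transparent; 14 /i/ → [+round]; 15 /u/ is itself a trigger — this domain ends here.
From /u/ at 10 leftward: 9 /r/ transparent; 8 /u/ is itself a trigger — this domain ends here.
From /u/ at 15 rightward: 16 /i/ → [+round]; word edge.
From /u/ at 15 leftward: 14 /i/ → [+round]; 13 /j/ transparent; 12 /a/ → [+round]; 11 /e/ → [+round]; 10 /u/ is itself a trigger — this domain ends here.

1 4 8 10 11 12 14 15 16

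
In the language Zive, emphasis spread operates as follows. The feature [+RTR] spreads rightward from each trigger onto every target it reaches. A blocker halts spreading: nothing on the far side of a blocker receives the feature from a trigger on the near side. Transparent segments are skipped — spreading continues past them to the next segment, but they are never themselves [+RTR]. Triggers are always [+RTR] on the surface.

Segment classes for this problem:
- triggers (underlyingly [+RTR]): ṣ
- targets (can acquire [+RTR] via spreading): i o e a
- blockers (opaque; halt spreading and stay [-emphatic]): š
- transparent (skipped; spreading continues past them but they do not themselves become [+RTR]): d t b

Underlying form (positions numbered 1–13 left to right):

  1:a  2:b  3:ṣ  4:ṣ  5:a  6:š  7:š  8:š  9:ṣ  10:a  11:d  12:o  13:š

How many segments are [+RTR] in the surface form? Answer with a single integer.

6

From /ṣ/ at 3 rightward: 4 /ṣ/ is itself a trigger — this domain ends here.
From /ṣ/ at 4 rightward: 5 /a/ → [+RTR]; 6 /š/ blocks.
From /ṣ/ at 9 rightward: 10 /a/ → [+RTR]; 11 /d/ transparent; 12 /o/ → [+RTR]; 13 /š/ blocks.
Target with no active source: position 1 stays [-emphatic].
[+RTR] positions on the surface: 3 4 5 9 10 12.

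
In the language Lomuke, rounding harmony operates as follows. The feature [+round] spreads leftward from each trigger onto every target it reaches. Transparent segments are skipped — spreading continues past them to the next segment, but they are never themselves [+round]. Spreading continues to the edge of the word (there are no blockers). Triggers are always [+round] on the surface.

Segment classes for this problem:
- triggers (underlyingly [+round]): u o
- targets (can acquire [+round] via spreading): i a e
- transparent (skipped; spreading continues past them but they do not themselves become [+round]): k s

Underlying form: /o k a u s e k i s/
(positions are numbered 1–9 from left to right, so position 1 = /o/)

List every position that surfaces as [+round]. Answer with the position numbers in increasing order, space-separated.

1 3 4

From /o/ at 1 leftward: word edge.
From /u/ at 4 leftward: 3 /a/ → [+round]; 2 /k/ transparent; 1 /o/ is itself a trigger — this domain ends here.
Targets with no active source: positions 6 8 stay [-round].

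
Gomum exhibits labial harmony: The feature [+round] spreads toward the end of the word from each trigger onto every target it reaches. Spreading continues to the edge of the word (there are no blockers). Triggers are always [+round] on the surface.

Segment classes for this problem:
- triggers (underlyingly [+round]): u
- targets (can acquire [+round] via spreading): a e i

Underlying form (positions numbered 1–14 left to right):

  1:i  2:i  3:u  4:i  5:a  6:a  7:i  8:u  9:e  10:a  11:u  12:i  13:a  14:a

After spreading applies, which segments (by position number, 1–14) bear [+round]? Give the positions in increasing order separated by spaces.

3 4 5 6 7 8 9 10 11 12 13 14

From /u/ at 3 rightward: 4 /i/ → [+round]; 5 /a/ → [+round]; 6 /a/ → [+round]; 7 /i/ → [+round]; 8 /u/ is itself a trigger — this domain ends here.
From /u/ at 8 rightward: 9 /e/ → [+round]; 10 /a/ → [+round]; 11 /u/ is itself a trigger — this domain ends here.
From /u/ at 11 rightward: 12 /i/ → [+round]; 13 /a/ → [+round]; 14 /a/ → [+round]; word edge.
Targets with no active source: positions 1 2 stay [-round].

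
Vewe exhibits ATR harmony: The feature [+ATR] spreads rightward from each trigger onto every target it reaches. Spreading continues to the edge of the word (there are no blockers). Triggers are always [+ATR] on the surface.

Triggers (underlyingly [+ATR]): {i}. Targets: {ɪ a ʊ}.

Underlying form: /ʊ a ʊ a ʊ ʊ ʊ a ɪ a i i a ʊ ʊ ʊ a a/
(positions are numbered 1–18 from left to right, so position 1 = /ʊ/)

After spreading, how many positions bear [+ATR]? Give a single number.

From /i/ at 11 rightward: 12 /i/ is itself a trigger — this domain ends here.
From /i/ at 12 rightward: 13 /a/ → [+ATR]; 14 /ʊ/ → [+ATR]; 15 /ʊ/ → [+ATR]; 16 /ʊ/ → [+ATR]; 17 /a/ → [+ATR]; 18 /a/ → [+ATR]; word edge.
Targets with no active source: positions 1 2 3 4 5 6 7 8 9 10 stay [-ATR].
[+ATR] positions on the surface: 11 12 13 14 15 16 17 18.

8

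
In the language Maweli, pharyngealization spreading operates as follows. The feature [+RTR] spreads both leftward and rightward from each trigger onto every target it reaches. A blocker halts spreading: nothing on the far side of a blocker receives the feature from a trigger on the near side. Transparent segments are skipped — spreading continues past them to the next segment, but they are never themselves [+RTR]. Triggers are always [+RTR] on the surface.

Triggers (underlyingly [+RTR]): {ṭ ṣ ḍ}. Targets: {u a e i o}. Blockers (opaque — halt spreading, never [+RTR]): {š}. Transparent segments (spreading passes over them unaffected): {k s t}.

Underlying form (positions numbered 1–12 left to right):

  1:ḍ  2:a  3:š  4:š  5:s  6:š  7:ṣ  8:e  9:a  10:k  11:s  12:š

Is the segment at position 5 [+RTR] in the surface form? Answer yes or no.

From /ḍ/ at 1 rightward: 2 /a/ → [+RTR]; 3 /š/ blocks.
From /ḍ/ at 1 leftward: word edge.
From /ṣ/ at 7 rightward: 8 /e/ → [+RTR]; 9 /a/ → [+RTR]; 10 /k/ transparent; 11 /s/ transparent; 12 /š/ blocks.
From /ṣ/ at 7 leftward: 6 /š/ blocks.
[+RTR] positions on the surface: 1 2 7 8 9.

no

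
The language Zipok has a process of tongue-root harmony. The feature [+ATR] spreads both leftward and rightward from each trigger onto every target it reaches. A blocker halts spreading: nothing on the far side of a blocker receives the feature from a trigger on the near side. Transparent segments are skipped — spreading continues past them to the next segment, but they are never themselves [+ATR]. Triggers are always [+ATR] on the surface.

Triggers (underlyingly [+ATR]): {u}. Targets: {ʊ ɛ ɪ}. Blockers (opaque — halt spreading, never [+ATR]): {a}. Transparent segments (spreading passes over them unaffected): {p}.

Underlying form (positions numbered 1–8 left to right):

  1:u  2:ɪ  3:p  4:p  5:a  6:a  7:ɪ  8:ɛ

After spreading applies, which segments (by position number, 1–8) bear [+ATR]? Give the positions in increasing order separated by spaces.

From /u/ at 1 rightward: 2 /ɪ/ → [+ATR]; 3 /p/ transparent; 4 /p/ transparent; 5 /a/ blocks.
From /u/ at 1 leftward: word edge.
Targets with no active source: positions 7 8 stay [-ATR].

1 2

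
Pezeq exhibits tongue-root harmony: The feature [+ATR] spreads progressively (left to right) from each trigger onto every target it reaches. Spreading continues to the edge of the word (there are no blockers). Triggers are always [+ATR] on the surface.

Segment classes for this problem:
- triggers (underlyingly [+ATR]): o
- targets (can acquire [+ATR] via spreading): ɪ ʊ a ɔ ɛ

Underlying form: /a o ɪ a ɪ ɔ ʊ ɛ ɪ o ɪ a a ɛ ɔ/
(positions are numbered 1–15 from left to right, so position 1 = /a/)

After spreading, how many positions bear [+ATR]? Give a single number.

14

From /o/ at 2 rightward: 3 /ɪ/ → [+ATR]; 4 /a/ → [+ATR]; 5 /ɪ/ → [+ATR]; 6 /ɔ/ → [+ATR]; 7 /ʊ/ → [+ATR]; 8 /ɛ/ → [+ATR]; 9 /ɪ/ → [+ATR]; 10 /o/ is itself a trigger — this domain ends here.
From /o/ at 10 rightward: 11 /ɪ/ → [+ATR]; 12 /a/ → [+ATR]; 13 /a/ → [+ATR]; 14 /ɛ/ → [+ATR]; 15 /ɔ/ → [+ATR]; word edge.
Target with no active source: position 1 stays [-ATR].
[+ATR] positions on the surface: 2 3 4 5 6 7 8 9 10 11 12 13 14 15.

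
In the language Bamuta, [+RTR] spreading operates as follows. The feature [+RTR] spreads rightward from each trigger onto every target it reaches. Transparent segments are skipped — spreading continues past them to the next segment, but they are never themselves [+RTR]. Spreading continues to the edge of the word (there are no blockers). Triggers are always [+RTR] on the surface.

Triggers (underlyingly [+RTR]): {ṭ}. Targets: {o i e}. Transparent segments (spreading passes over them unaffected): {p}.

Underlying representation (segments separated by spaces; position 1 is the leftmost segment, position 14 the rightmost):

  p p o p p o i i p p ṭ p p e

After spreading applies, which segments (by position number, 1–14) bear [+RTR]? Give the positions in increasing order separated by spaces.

From /ṭ/ at 11 rightward: 12 /p/ transparent; 13 /p/ transparent; 14 /e/ → [+RTR]; word edge.
Targets with no active source: positions 3 6 7 8 stay [-emphatic].

11 14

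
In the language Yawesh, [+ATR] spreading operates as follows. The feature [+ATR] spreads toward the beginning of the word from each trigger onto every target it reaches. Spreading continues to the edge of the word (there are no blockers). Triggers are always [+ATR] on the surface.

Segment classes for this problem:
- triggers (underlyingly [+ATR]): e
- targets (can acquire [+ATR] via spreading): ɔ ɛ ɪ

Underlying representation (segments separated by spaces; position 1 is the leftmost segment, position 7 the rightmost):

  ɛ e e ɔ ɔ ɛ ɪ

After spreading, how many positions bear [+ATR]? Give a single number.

From /e/ at 2 leftward: 1 /ɛ/ → [+ATR]; word edge.
From /e/ at 3 leftward: 2 /e/ is itself a trigger — this domain ends here.
Targets with no active source: positions 4 5 6 7 stay [-ATR].
[+ATR] positions on the surface: 1 2 3.

3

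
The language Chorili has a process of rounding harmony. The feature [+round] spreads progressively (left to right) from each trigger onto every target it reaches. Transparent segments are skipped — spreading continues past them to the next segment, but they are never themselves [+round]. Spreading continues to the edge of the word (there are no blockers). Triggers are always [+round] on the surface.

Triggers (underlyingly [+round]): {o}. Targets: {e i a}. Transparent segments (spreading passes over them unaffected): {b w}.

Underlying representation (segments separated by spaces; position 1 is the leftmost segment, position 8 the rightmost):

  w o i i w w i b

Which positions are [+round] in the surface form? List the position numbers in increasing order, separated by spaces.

From /o/ at 2 rightward: 3 /i/ → [+round]; 4 /i/ → [+round]; 5 /w/ transparent; 6 /w/ transparent; 7 /i/ → [+round]; 8 /b/ transparent; word edge.

2 3 4 7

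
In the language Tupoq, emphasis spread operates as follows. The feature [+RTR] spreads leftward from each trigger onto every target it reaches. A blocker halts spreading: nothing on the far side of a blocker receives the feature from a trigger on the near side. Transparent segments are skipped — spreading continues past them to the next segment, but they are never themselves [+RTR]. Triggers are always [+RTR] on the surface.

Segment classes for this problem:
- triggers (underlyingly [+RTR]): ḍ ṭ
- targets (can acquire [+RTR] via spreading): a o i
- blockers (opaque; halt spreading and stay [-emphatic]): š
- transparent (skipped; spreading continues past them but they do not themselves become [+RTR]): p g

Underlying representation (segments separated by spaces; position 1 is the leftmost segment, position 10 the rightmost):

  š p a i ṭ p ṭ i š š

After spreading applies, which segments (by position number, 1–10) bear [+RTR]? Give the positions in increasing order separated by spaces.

3 4 5 7

From /ṭ/ at 5 leftward: 4 /i/ → [+RTR]; 3 /a/ → [+RTR]; 2 /p/ transparent; 1 /š/ blocks.
From /ṭ/ at 7 leftward: 6 /p/ transparent; 5 /ṭ/ is itself a trigger — this domain ends here.
Target with no active source: position 8 stays [-emphatic].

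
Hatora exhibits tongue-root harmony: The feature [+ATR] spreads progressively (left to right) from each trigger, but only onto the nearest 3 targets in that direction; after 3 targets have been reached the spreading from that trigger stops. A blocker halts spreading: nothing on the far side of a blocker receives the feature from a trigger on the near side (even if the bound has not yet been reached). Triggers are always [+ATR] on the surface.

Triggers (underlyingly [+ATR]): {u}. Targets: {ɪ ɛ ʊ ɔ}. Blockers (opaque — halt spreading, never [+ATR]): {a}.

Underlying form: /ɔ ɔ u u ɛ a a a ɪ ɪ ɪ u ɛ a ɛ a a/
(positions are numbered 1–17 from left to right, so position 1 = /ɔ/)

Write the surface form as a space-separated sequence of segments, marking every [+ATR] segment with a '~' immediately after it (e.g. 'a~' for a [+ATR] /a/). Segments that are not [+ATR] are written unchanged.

From /u/ at 3 rightward: 4 /u/ is itself a trigger — this domain ends here.
From /u/ at 4 rightward: 5 /ɛ/ → [+ATR]; 6 /a/ blocks.
From /u/ at 12 rightward: 13 /ɛ/ → [+ATR]; 14 /a/ blocks.
Targets with no active source: positions 1 2 9 10 11 15 stay [-ATR].
[+ATR] positions on the surface: 3 4 5 12 13.

ɔ ɔ u~ u~ ɛ~ a a a ɪ ɪ ɪ u~ ɛ~ a ɛ a a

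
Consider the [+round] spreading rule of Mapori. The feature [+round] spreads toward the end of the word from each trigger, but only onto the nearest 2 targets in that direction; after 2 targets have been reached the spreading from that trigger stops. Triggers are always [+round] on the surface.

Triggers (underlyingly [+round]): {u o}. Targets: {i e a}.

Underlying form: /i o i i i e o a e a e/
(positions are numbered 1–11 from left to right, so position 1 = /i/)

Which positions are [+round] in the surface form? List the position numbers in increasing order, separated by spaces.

2 3 4 7 8 9

From /o/ at 2 rightward: 3 /i/ → [+round]; 4 /i/ → [+round]; bound reached.
From /o/ at 7 rightward: 8 /a/ → [+round]; 9 /e/ → [+round]; bound reached.
Targets with no active source: positions 1 5 6 10 11 stay [-round].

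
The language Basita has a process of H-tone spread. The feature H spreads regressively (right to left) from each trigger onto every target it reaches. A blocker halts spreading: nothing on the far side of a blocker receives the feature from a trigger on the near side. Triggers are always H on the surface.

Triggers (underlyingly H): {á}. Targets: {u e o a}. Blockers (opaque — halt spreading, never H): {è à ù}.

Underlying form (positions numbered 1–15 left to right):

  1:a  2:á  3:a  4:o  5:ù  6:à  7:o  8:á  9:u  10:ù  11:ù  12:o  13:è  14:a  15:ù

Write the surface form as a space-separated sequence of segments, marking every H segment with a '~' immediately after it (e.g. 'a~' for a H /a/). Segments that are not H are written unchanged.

a~ á~ a o ù à o~ á~ u ù ù o è a ù

From /á/ at 2 leftward: 1 /a/ → H; word edge.
From /á/ at 8 leftward: 7 /o/ → H; 6 /à/ blocks.
Targets with no active source: positions 3 4 9 12 14 stay [-high tone].
H positions on the surface: 1 2 7 8.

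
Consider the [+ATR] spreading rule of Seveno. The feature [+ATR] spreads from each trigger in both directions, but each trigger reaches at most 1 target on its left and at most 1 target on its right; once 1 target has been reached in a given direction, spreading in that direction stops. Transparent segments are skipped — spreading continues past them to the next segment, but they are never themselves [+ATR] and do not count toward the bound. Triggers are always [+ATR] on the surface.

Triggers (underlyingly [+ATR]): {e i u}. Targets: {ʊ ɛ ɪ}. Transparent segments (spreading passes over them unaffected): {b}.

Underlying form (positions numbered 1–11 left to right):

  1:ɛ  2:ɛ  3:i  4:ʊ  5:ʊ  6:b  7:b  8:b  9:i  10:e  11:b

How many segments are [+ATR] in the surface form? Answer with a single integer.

6

From /i/ at 3 rightward: 4 /ʊ/ → [+ATR]; bound reached.
From /i/ at 3 leftward: 2 /ɛ/ → [+ATR]; bound reached.
From /i/ at 9 rightward: 10 /e/ is itself a trigger — this domain ends here.
From /i/ at 9 leftward: 8 /b/ transparent; 7 /b/ transparent; 6 /b/ transparent; 5 /ʊ/ → [+ATR]; bound reached.
From /e/ at 10 rightward: 11 /b/ transparent; word edge.
From /e/ at 10 leftward: 9 /i/ is itself a trigger — this domain ends here.
Target with no active source: position 1 stays [-ATR].
[+ATR] positions on the surface: 2 3 4 5 9 10.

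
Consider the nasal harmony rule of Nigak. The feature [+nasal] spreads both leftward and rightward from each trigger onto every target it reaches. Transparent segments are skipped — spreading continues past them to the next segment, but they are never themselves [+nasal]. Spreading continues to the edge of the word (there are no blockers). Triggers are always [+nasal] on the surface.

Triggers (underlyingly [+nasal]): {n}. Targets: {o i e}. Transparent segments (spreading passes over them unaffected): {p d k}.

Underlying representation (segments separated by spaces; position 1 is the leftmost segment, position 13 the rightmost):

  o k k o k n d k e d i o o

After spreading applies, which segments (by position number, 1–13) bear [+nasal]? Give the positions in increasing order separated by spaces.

1 4 6 9 11 12 13

From /n/ at 6 rightward: 7 /d/ transparent; 8 /k/ transparent; 9 /e/ → [+nasal]; 10 /d/ transparent; 11 /i/ → [+nasal]; 12 /o/ → [+nasal]; 13 /o/ → [+nasal]; word edge.
From /n/ at 6 leftward: 5 /k/ transparent; 4 /o/ → [+nasal]; 3 /k/ transparent; 2 /k/ transparent; 1 /o/ → [+nasal]; word edge.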